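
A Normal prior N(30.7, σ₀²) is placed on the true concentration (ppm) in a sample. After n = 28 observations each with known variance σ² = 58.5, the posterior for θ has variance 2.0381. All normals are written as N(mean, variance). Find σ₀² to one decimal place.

For the Normal–Normal model with known σ², precisions add: τ_n = τ₀ + n/σ².
So 1/σ₀² = 1/2.0381 − 28/58.5 = 0.490653 − 0.478632 = 0.012021.
Hence σ₀² = 1/0.012021 ≈ 83.2.

σ₀² = 83.2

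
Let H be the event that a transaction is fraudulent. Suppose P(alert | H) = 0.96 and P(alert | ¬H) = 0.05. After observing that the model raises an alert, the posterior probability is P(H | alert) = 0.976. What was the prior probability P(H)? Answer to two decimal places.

P(H) = 0.68

Bayes' rule in odds form gives O(H|E) = O(H)·[P(E|H)/P(E|¬H)], hence O(H) = O(H|E)/LR.
Posterior odds = 0.976/(1−0.976) = 40.6667. LR = 0.96/0.05 = 19.2000.
Prior odds = 40.6667/19.2000 = 2.1181, so P(H) = 2.1181/(1+2.1181) ≈ 0.68.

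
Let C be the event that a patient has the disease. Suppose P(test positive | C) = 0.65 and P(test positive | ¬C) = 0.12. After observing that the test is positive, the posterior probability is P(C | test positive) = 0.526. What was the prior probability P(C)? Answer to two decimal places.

P(C) = 0.17

In odds form, posterior odds = prior odds × likelihood ratio, so prior odds = posterior odds ÷ LR.
Posterior odds = 0.526/(1−0.526) = 1.1097. LR = 0.65/0.12 = 5.4167.
Prior odds = 1.1097/5.4167 = 0.2049, so P(C) = 0.2049/(1+0.2049) ≈ 0.17.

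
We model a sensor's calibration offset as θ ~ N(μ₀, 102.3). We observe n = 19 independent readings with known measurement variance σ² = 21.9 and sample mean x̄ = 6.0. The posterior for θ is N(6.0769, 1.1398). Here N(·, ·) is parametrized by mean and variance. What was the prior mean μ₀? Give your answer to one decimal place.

The posterior mean is a precision-weighted average: μ_n = (τ₀μ₀ + τ_data·x̄)/(τ₀+τ_data), with τ₀=1/σ₀² and τ_data=n/σ².
Here τ₀ = 1/102.3 = 0.009775 and τ_data = 19/21.9 = 0.867580, so τ_n = 0.877355.
Rearranging for μ₀: μ₀ = (μ_n·τ_n − τ_data·x̄)/τ₀ = (6.0769·0.877355 − 0.867580·6.0) / 0.009775 = 0.126119/0.009775 ≈ 12.9.

μ₀ = 12.9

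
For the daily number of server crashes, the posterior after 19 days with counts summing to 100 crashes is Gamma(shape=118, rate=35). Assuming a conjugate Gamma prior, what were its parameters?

Gamma–Poisson conjugacy: posterior shape = α + Σxᵢ, posterior rate = β + n.
So α = 118 − 100 = 18 and β = 35 − 19 = 16.

Gamma(shape=18, rate=16)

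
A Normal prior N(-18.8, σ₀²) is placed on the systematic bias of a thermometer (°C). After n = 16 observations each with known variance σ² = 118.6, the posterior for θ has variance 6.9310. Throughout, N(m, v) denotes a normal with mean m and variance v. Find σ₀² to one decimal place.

For the Normal–Normal model with known σ², precisions add: τ_n = τ₀ + n/σ².
So 1/σ₀² = 1/6.9310 − 16/118.6 = 0.144279 − 0.134907 = 0.009372.
Hence σ₀² = 1/0.009372 ≈ 106.7.

σ₀² = 106.7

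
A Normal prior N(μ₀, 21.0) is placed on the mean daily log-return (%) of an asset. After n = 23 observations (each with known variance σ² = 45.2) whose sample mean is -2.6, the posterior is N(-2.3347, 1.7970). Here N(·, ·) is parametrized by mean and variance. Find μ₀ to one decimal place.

The posterior mean is a precision-weighted average: μ_n = (τ₀μ₀ + τ_data·x̄)/(τ₀+τ_data), with τ₀=1/σ₀² and τ_data=n/σ².
Here τ₀ = 1/21.0 = 0.047619 and τ_data = 23/45.2 = 0.508850, so τ_n = 0.556469.
Rearranging for μ₀: μ₀ = (μ_n·τ_n − τ_data·x̄)/τ₀ = (-2.3347·0.556469 − 0.508850·-2.6) / 0.047619 = 0.023822/0.047619 ≈ 0.5.

μ₀ = 0.5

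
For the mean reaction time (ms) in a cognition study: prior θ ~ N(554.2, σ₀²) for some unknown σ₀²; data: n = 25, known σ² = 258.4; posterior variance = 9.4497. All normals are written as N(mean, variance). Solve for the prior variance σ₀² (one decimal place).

σ₀² = 110.2

For the Normal–Normal model with known σ², precisions add: τ_n = τ₀ + n/σ².
So 1/σ₀² = 1/9.4497 − 25/258.4 = 0.105823 − 0.096749 = 0.009074.
Hence σ₀² = 1/0.009074 ≈ 110.2.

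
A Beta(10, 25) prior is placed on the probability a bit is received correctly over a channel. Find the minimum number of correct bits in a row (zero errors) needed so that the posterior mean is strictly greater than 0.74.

k = 62

After k correct bits and 0 errors the posterior is Beta(10+k, 25), with mean (10+k)/(10+25+k).
Set (10+k)/(35+k) > 0.74 and solve: k > (0.74·35 − 10)/(1 − 0.74) = 61.154.
The smallest integer exceeding 61.154 is 62, and checking k=62: (72)/(97) = 0.7423 > 0.74.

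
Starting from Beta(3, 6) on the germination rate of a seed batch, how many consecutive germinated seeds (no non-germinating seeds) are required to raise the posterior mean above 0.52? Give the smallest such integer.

k = 4

After k germinated seeds and 0 non-germinating seeds the posterior is Beta(3+k, 6), with mean (3+k)/(3+6+k).
Set (3+k)/(9+k) > 0.52 and solve: k > (0.52·9 − 3)/(1 − 0.52) = 3.500.
The smallest integer exceeding 3.500 is 4, and checking k=4: (7)/(13) = 0.5385 > 0.52.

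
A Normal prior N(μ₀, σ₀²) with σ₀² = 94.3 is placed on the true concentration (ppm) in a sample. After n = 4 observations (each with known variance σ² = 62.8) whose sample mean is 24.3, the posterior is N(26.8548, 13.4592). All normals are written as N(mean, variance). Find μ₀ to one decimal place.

With known observation variance, the Normal–Normal posterior has precision τ_n = τ₀ + n/σ² and mean μ_n = (τ₀μ₀ + (n/σ²)x̄)/τ_n.
Here τ₀ = 1/94.3 = 0.010604 and τ_data = 4/62.8 = 0.063694, so τ_n = 0.074298.
Rearranging for μ₀: μ₀ = (μ_n·τ_n − τ_data·x̄)/τ₀ = (26.8548·0.074298 − 0.063694·24.3) / 0.010604 = 0.447494/0.010604 ≈ 42.2.

μ₀ = 42.2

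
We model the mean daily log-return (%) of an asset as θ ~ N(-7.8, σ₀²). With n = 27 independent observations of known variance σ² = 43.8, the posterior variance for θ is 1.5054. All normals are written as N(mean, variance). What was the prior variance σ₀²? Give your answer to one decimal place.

For the Normal–Normal model with known σ², precisions add: τ_n = τ₀ + n/σ².
So 1/σ₀² = 1/1.5054 − 27/43.8 = 0.664275 − 0.616438 = 0.047837.
Hence σ₀² = 1/0.047837 ≈ 20.9.

σ₀² = 20.9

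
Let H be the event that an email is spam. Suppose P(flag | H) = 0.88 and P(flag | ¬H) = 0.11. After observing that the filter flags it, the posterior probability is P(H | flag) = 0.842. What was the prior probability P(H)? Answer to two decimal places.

In odds form, posterior odds = prior odds × likelihood ratio, so prior odds = posterior odds ÷ LR.
Posterior odds = 0.842/(1−0.842) = 5.3291. LR = 0.88/0.11 = 8.0000.
Prior odds = 5.3291/8.0000 = 0.6661, so P(H) = 0.6661/(1+0.6661) ≈ 0.40.

P(H) = 0.40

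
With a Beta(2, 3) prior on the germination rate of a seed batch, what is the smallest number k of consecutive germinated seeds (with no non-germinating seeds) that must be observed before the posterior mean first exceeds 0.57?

After k germinated seeds and 0 non-germinating seeds the posterior is Beta(2+k, 3), with mean (2+k)/(2+3+k).
Set (2+k)/(5+k) > 0.57 and solve: k > (0.57·5 − 2)/(1 − 0.57) = 1.977.
The smallest integer exceeding 1.977 is 2, and checking k=2: (4)/(7) = 0.5714 > 0.57.

k = 2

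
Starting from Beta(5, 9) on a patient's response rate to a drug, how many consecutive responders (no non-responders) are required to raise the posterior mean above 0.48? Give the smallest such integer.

k = 4

After k responders and 0 non-responders the posterior is Beta(5+k, 9), with mean (5+k)/(5+9+k).
Set (5+k)/(14+k) > 0.48 and solve: k > (0.48·14 − 5)/(1 − 0.48) = 3.308.
The smallest integer exceeding 3.308 is 4.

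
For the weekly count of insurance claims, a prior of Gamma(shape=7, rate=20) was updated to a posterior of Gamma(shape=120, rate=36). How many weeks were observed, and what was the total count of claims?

Gamma–Poisson conjugacy: posterior shape = α + Σxᵢ, posterior rate = β + n.
Matching: Σxᵢ = 120 − 7 = 113 and n = 36 − 20 = 16.

n = 16 weeks with total 113 claims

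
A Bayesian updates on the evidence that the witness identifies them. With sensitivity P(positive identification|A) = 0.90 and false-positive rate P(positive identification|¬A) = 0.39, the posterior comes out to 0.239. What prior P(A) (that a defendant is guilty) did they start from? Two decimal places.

In odds form, posterior odds = prior odds × likelihood ratio, so prior odds = posterior odds ÷ LR.
Posterior odds = 0.239/(1−0.239) = 0.3141. LR = 0.90/0.39 = 2.3077.
Prior odds = 0.3141/2.3077 = 0.1361, so P(A) = 0.1361/(1+0.1361) ≈ 0.12.

P(A) = 0.12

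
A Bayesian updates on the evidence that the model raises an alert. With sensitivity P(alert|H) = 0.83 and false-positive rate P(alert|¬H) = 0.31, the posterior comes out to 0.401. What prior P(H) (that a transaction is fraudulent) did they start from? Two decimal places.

Bayes' rule in odds form gives O(H|E) = O(H)·[P(E|H)/P(E|¬H)], hence O(H) = O(H|E)/LR.
Posterior odds = 0.401/(1−0.401) = 0.6694. LR = 0.83/0.31 = 2.6774.
Prior odds = 0.6694/2.6774 = 0.2500, so P(H) = 0.2500/(1+0.2500) ≈ 0.20.

P(H) = 0.20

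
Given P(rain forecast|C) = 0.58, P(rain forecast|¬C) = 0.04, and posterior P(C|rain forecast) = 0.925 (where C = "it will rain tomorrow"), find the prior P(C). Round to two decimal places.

P(C) = 0.46

In odds form, posterior odds = prior odds × likelihood ratio, so prior odds = posterior odds ÷ LR.
Posterior odds = 0.925/(1−0.925) = 12.3333. LR = 0.58/0.04 = 14.5000.
Prior odds = 12.3333/14.5000 = 0.8506, so P(C) = 0.8506/(1+0.8506) ≈ 0.46.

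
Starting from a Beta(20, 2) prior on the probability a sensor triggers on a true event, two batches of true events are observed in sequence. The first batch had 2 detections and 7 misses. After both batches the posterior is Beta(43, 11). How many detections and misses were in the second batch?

Sequential conjugate updates are equivalent to a single update on the pooled data, so total successes = posterior α − prior α and total failures = posterior β − prior β.
Total across both batches: 43−20=23 detections, 11−2=9 misses.
Subtract the first batch: 23−2=21 detections and 9−7=2 misses.

21 detections and 2 misses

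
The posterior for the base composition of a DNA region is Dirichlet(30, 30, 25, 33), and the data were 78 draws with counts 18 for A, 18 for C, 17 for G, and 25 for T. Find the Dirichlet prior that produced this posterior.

For a Dirichlet(α) prior with multinomial counts c, the posterior is Dirichlet(α + c) componentwise.
Subtract each count from the matching posterior parameter: 30−18=12, 30−18=12, 25−17=8, 33−25=8.

Dirichlet(12, 12, 8, 8)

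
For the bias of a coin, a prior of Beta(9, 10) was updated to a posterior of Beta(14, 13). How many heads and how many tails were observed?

5 heads and 3 tails

Beta is conjugate to the binomial likelihood: posterior = Beta(α+s, β+f).
So s = 14 − 9 = 5 and f = 13 − 10 = 3.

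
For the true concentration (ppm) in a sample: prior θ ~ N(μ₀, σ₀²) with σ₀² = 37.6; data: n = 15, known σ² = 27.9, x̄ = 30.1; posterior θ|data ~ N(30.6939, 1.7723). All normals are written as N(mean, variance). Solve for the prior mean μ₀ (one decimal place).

The posterior mean is a precision-weighted average: μ_n = (τ₀μ₀ + τ_data·x̄)/(τ₀+τ_data), with τ₀=1/σ₀² and τ_data=n/σ².
Here τ₀ = 1/37.6 = 0.026596 and τ_data = 15/27.9 = 0.537634, so τ_n = 0.564230.
Rearranging for μ₀: μ₀ = (μ_n·τ_n − τ_data·x̄)/τ₀ = (30.6939·0.564230 − 0.537634·30.1) / 0.026596 = 1.135636/0.026596 ≈ 42.7.

μ₀ = 42.7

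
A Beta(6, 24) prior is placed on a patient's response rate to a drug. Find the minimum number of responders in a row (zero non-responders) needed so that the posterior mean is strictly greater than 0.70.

After k responders and 0 non-responders the posterior is Beta(6+k, 24), with mean (6+k)/(6+24+k).
Set (6+k)/(30+k) > 0.70 and solve: k > (0.70·30 − 6)/(1 − 0.70) = 50.000.
The smallest integer exceeding 50.000 is 51, and checking k=51: (57)/(81) = 0.7037 > 0.70.

k = 51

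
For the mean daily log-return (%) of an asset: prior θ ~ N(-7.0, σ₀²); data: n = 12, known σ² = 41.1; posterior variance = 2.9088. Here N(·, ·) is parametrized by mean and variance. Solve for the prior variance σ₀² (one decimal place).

Posterior precision equals prior precision plus data precision: 1/σ_n² = 1/σ₀² + n/σ².
So 1/σ₀² = 1/2.9088 − 12/41.1 = 0.343784 − 0.291971 = 0.051813.
Hence σ₀² = 1/0.051813 ≈ 19.3.

σ₀² = 19.3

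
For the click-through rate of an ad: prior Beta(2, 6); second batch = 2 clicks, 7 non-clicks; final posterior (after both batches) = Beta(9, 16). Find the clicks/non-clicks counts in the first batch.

Because Beta–binomial updating is additive in the counts, the combined data contributed (α_post−α_prior, β_post−β_prior) successes and failures.
Total across both batches: 9−2=7 clicks, 16−6=10 non-clicks.
Subtract the second batch: 7−2=5 clicks and 10−7=3 non-clicks.

5 clicks and 3 non-clicks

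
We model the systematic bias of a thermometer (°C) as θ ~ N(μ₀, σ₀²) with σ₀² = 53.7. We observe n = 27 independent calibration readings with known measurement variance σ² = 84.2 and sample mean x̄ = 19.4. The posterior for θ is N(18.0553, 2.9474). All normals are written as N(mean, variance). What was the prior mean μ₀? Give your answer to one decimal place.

The posterior mean is a precision-weighted average: μ_n = (τ₀μ₀ + τ_data·x̄)/(τ₀+τ_data), with τ₀=1/σ₀² and τ_data=n/σ².
Here τ₀ = 1/53.7 = 0.018622 and τ_data = 27/84.2 = 0.320665, so τ_n = 0.339287.
Rearranging for μ₀: μ₀ = (μ_n·τ_n − τ_data·x̄)/τ₀ = (18.0553·0.339287 − 0.320665·19.4) / 0.018622 = -0.094972/0.018622 ≈ -5.1.

μ₀ = -5.1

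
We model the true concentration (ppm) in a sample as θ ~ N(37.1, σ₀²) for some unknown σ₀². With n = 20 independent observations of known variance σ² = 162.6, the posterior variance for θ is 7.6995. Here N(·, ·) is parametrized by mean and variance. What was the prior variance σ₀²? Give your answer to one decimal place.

σ₀² = 145.4

Posterior precision equals prior precision plus data precision: 1/σ_n² = 1/σ₀² + n/σ².
So 1/σ₀² = 1/7.6995 − 20/162.6 = 0.129879 − 0.123001 = 0.006878.
Hence σ₀² = 1/0.006878 ≈ 145.4.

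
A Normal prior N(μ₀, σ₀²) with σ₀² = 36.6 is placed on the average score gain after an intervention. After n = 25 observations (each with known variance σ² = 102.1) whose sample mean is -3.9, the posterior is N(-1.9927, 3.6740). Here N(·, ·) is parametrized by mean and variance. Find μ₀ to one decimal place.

With known observation variance, the Normal–Normal posterior has precision τ_n = τ₀ + n/σ² and mean μ_n = (τ₀μ₀ + (n/σ²)x̄)/τ_n.
Here τ₀ = 1/36.6 = 0.027322 and τ_data = 25/102.1 = 0.244858, so τ_n = 0.272180.
Rearranging for μ₀: μ₀ = (μ_n·τ_n − τ_data·x̄)/τ₀ = (-1.9927·0.272180 − 0.244858·-3.9) / 0.027322 = 0.412573/0.027322 ≈ 15.1.

μ₀ = 15.1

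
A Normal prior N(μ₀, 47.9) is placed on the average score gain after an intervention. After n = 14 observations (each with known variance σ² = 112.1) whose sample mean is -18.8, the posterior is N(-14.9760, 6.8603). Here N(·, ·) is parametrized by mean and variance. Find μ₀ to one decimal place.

The posterior mean is a precision-weighted average: μ_n = (τ₀μ₀ + τ_data·x̄)/(τ₀+τ_data), with τ₀=1/σ₀² and τ_data=n/σ².
Here τ₀ = 1/47.9 = 0.020877 and τ_data = 14/112.1 = 0.124888, so τ_n = 0.145765.
Rearranging for μ₀: μ₀ = (μ_n·τ_n − τ_data·x̄)/τ₀ = (-14.9760·0.145765 − 0.124888·-18.8) / 0.020877 = 0.164918/0.020877 ≈ 7.9.

μ₀ = 7.9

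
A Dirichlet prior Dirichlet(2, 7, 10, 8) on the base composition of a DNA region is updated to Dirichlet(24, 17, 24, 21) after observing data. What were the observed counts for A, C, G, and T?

For a Dirichlet(α) prior with multinomial counts c, the posterior is Dirichlet(α + c) componentwise.
Counts are posterior − prior componentwise: 24−2=22, 17−7=10, 24−10=14, 21−8=13.

counts (22, 10, 14, 13)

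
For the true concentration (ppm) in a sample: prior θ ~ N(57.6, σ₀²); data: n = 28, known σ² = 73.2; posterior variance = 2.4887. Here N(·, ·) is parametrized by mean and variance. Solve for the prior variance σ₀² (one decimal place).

For the Normal–Normal model with known σ², precisions add: τ_n = τ₀ + n/σ².
So 1/σ₀² = 1/2.4887 − 28/73.2 = 0.401816 − 0.382514 = 0.019302.
Hence σ₀² = 1/0.019302 ≈ 51.8.

σ₀² = 51.8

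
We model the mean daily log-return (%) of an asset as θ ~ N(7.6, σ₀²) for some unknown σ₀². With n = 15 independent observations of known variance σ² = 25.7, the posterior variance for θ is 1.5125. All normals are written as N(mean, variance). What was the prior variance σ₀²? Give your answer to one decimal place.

Posterior precision equals prior precision plus data precision: 1/σ_n² = 1/σ₀² + n/σ².
So 1/σ₀² = 1/1.5125 − 15/25.7 = 0.661157 − 0.583658 = 0.077499.
Hence σ₀² = 1/0.077499 ≈ 12.9.

σ₀² = 12.9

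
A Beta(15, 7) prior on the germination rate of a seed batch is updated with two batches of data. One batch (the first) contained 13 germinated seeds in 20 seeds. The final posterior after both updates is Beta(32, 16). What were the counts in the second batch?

Sequential conjugate updates are equivalent to a single update on the pooled data, so total successes = posterior α − prior α and total failures = posterior β − prior β.
Total across both batches: 32−15=17 germinated seeds, 16−7=9 non-germinating seeds.
Subtract the first batch: 17−13=4 germinated seeds and 9−7=2 non-germinating seeds.

4 germinated seeds and 2 non-germinating seeds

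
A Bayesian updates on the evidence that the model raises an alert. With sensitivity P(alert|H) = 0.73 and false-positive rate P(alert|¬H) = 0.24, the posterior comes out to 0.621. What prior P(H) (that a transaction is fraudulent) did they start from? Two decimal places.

P(H) = 0.35

In odds form, posterior odds = prior odds × likelihood ratio, so prior odds = posterior odds ÷ LR.
Posterior odds = 0.621/(1−0.621) = 1.6385. LR = 0.73/0.24 = 3.0417.
Prior odds = 1.6385/3.0417 = 0.5387, so P(H) = 0.5387/(1+0.5387) ≈ 0.35.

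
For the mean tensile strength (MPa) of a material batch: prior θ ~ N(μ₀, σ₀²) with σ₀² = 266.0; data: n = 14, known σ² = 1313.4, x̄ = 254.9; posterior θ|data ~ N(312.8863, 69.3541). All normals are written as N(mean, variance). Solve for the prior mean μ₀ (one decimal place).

With known observation variance, the Normal–Normal posterior has precision τ_n = τ₀ + n/σ² and mean μ_n = (τ₀μ₀ + (n/σ²)x̄)/τ_n.
Here τ₀ = 1/266.0 = 0.003759 and τ_data = 14/1313.4 = 0.010659, so τ_n = 0.014418.
Rearranging for μ₀: μ₀ = (μ_n·τ_n − τ_data·x̄)/τ₀ = (312.8863·0.014418 − 0.010659·254.9) / 0.003759 = 1.794216/0.003759 ≈ 477.3.

μ₀ = 477.3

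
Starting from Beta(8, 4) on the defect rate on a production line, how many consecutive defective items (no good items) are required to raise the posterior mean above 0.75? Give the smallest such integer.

k = 5

After k defective items and 0 good items the posterior is Beta(8+k, 4), with mean (8+k)/(8+4+k).
Set (8+k)/(12+k) > 0.75 and solve: k > (0.75·12 − 8)/(1 − 0.75) = 4.000.
The smallest integer exceeding 4.000 is 5, and checking k=5: (13)/(17) = 0.7647 > 0.75.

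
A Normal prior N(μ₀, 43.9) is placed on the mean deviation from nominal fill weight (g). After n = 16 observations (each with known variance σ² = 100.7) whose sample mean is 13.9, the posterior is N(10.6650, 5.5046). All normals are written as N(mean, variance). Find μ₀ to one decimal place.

With known observation variance, the Normal–Normal posterior has precision τ_n = τ₀ + n/σ² and mean μ_n = (τ₀μ₀ + (n/σ²)x̄)/τ_n.
Here τ₀ = 1/43.9 = 0.022779 and τ_data = 16/100.7 = 0.158888, so τ_n = 0.181667.
Rearranging for μ₀: μ₀ = (μ_n·τ_n − τ_data·x̄)/τ₀ = (10.6650·0.181667 − 0.158888·13.9) / 0.022779 = -0.271065/0.022779 ≈ -11.9.

μ₀ = -11.9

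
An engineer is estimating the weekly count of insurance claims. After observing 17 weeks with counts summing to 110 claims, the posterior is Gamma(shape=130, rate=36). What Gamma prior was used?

A Gamma(α, β) prior (rate parametrization) on a Poisson rate with n observations summing to S gives posterior Gamma(α+S, β+n).
So α = 130 − 110 = 20 and β = 36 − 17 = 19.

Gamma(shape=20, rate=19)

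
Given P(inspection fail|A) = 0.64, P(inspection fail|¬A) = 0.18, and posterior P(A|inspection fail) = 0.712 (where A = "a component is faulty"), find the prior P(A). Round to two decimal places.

In odds form, posterior odds = prior odds × likelihood ratio, so prior odds = posterior odds ÷ LR.
Posterior odds = 0.712/(1−0.712) = 2.4722. LR = 0.64/0.18 = 3.5556.
Prior odds = 2.4722/3.5556 = 0.6953, so P(A) = 0.6953/(1+0.6953) ≈ 0.41.

P(A) = 0.41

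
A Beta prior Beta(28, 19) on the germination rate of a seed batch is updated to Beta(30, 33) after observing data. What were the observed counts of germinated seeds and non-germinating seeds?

2 germinated seeds and 14 non-germinating seeds

Under Beta–binomial conjugacy the posterior parameters are (α+s, β+f).
So s = 30 − 28 = 2 and f = 33 − 19 = 14.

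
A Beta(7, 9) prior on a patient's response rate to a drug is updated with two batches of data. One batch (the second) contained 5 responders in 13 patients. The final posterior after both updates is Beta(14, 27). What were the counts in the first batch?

2 responders and 10 non-responders

Because Beta–binomial updating is additive in the counts, the combined data contributed (α_post−α_prior, β_post−β_prior) successes and failures.
Total across both batches: 14−7=7 responders, 27−9=18 non-responders.
Subtract the second batch: 7−5=2 responders and 18−8=10 non-responders.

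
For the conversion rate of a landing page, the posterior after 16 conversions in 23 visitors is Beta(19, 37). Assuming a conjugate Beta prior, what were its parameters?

Beta(3, 30)

A Beta(α, β) prior with s successes and f failures in binomial data gives a Beta(α+s, β+f) posterior.
Subtract the data counts: 19−16=3, 37−7=30.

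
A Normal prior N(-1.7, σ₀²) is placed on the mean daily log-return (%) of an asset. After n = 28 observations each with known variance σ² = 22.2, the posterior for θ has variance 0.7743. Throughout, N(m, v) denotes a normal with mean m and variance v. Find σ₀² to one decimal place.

σ₀² = 33.1

Posterior precision equals prior precision plus data precision: 1/σ_n² = 1/σ₀² + n/σ².
So 1/σ₀² = 1/0.7743 − 28/22.2 = 1.291489 − 1.261261 = 0.030228.
Hence σ₀² = 1/0.030228 ≈ 33.1.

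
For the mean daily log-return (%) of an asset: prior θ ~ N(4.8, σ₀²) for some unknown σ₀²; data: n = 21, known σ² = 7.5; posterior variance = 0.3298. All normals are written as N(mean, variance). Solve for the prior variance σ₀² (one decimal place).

For the Normal–Normal model with known σ², precisions add: τ_n = τ₀ + n/σ².
So 1/σ₀² = 1/0.3298 − 21/7.5 = 3.032141 − 2.800000 = 0.232141.
Hence σ₀² = 1/0.232141 ≈ 4.3.

σ₀² = 4.3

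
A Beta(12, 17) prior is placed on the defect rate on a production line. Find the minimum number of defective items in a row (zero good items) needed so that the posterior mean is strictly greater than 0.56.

k = 10

After k defective items and 0 good items the posterior is Beta(12+k, 17), with mean (12+k)/(12+17+k).
Set (12+k)/(29+k) > 0.56 and solve: k > (0.56·29 − 12)/(1 − 0.56) = 9.636.
The smallest integer exceeding 9.636 is 10.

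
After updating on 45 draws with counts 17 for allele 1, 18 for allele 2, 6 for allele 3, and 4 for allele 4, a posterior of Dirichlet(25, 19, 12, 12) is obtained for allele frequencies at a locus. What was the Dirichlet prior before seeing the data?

For a Dirichlet(α) prior with multinomial counts c, the posterior is Dirichlet(α + c) componentwise.
Subtract each count from the matching posterior parameter: 25−17=8, 19−18=1, 12−6=6, 12−4=8.

Dirichlet(8, 1, 6, 8)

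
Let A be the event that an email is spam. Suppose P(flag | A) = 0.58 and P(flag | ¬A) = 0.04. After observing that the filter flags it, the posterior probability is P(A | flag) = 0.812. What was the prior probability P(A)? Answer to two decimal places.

P(A) = 0.23

In odds form, posterior odds = prior odds × likelihood ratio, so prior odds = posterior odds ÷ LR.
Posterior odds = 0.812/(1−0.812) = 4.3191. LR = 0.58/0.04 = 14.5000.
Prior odds = 4.3191/14.5000 = 0.2979, so P(A) = 0.2979/(1+0.2979) ≈ 0.23.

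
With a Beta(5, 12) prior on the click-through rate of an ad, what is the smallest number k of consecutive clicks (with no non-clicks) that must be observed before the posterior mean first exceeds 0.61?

After k clicks and 0 non-clicks the posterior is Beta(5+k, 12), with mean (5+k)/(5+12+k).
Set (5+k)/(17+k) > 0.61 and solve: k > (0.61·17 − 5)/(1 − 0.61) = 13.769.
The smallest integer exceeding 13.769 is 14, and checking k=14: (19)/(31) = 0.6129 > 0.61.

k = 14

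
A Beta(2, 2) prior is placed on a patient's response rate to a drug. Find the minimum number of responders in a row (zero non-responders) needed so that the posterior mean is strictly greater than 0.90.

After k responders and 0 non-responders the posterior is Beta(2+k, 2), with mean (2+k)/(2+2+k).
Set (2+k)/(4+k) > 0.90 and solve: k > (0.90·4 − 2)/(1 − 0.90) = 16.000.
The smallest integer exceeding 16.000 is 17.

k = 17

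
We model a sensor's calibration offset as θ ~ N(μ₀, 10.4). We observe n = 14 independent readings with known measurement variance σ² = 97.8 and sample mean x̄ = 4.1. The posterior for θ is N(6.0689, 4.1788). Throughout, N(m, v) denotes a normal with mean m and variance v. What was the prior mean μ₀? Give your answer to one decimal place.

μ₀ = 9.0

The posterior mean is a precision-weighted average: μ_n = (τ₀μ₀ + τ_data·x̄)/(τ₀+τ_data), with τ₀=1/σ₀² and τ_data=n/σ².
Here τ₀ = 1/10.4 = 0.096154 and τ_data = 14/97.8 = 0.143149, so τ_n = 0.239303.
Rearranging for μ₀: μ₀ = (μ_n·τ_n − τ_data·x̄)/τ₀ = (6.0689·0.239303 − 0.143149·4.1) / 0.096154 = 0.865395/0.096154 ≈ 9.0.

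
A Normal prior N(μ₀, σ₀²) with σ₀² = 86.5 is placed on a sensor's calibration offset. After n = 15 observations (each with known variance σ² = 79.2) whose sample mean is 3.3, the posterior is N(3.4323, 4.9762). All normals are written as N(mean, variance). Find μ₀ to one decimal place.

With known observation variance, the Normal–Normal posterior has precision τ_n = τ₀ + n/σ² and mean μ_n = (τ₀μ₀ + (n/σ²)x̄)/τ_n.
Here τ₀ = 1/86.5 = 0.011561 and τ_data = 15/79.2 = 0.189394, so τ_n = 0.200955.
Rearranging for μ₀: μ₀ = (μ_n·τ_n − τ_data·x̄)/τ₀ = (3.4323·0.200955 − 0.189394·3.3) / 0.011561 = 0.064738/0.011561 ≈ 5.6.

μ₀ = 5.6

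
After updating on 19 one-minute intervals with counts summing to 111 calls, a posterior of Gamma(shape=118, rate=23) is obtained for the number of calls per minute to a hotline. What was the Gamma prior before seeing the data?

Gamma(shape=7, rate=4)

A Gamma(α, β) prior (rate parametrization) on a Poisson rate with n observations summing to S gives posterior Gamma(α+S, β+n).
So α = 118 − 111 = 7 and β = 23 − 19 = 4.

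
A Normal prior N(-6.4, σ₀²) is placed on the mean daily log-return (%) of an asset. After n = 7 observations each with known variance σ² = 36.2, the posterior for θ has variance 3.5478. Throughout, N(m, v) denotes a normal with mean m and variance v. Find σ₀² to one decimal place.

σ₀² = 11.3

For the Normal–Normal model with known σ², precisions add: τ_n = τ₀ + n/σ².
So 1/σ₀² = 1/3.5478 − 7/36.2 = 0.281865 − 0.193370 = 0.088495.
Hence σ₀² = 1/0.088495 ≈ 11.3.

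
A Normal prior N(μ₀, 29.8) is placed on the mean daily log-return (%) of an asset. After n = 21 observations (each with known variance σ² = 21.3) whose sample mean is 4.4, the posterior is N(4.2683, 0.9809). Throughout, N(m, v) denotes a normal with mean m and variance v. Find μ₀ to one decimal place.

μ₀ = 0.4

With known observation variance, the Normal–Normal posterior has precision τ_n = τ₀ + n/σ² and mean μ_n = (τ₀μ₀ + (n/σ²)x̄)/τ_n.
Here τ₀ = 1/29.8 = 0.033557 and τ_data = 21/21.3 = 0.985915, so τ_n = 1.019472.
Rearranging for μ₀: μ₀ = (μ_n·τ_n − τ_data·x̄)/τ₀ = (4.2683·1.019472 − 0.985915·4.4) / 0.033557 = 0.013386/0.033557 ≈ 0.4.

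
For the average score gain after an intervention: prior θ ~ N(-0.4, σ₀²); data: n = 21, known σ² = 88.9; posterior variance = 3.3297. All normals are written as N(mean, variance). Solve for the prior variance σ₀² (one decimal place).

σ₀² = 15.6

Posterior precision equals prior precision plus data precision: 1/σ_n² = 1/σ₀² + n/σ².
So 1/σ₀² = 1/3.3297 − 21/88.9 = 0.300327 − 0.236220 = 0.064107.
Hence σ₀² = 1/0.064107 ≈ 15.6.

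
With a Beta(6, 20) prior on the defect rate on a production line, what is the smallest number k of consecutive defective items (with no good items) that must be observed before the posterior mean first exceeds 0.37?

After k defective items and 0 good items the posterior is Beta(6+k, 20), with mean (6+k)/(6+20+k).
Set (6+k)/(26+k) > 0.37 and solve: k > (0.37·26 − 6)/(1 − 0.37) = 5.746.
The smallest integer exceeding 5.746 is 6.

k = 6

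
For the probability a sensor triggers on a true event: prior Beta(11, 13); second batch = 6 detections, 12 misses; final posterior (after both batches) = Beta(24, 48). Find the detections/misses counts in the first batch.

Sequential conjugate updates are equivalent to a single update on the pooled data, so total successes = posterior α − prior α and total failures = posterior β − prior β.
Total across both batches: 24−11=13 detections, 48−13=35 misses.
Subtract the second batch: 13−6=7 detections and 35−12=23 misses.

7 detections and 23 misses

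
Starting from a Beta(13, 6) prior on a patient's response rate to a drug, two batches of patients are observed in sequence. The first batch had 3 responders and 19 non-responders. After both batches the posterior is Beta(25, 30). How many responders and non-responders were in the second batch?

Sequential conjugate updates are equivalent to a single update on the pooled data, so total successes = posterior α − prior α and total failures = posterior β − prior β.
Total across both batches: 25−13=12 responders, 30−6=24 non-responders.
Subtract the first batch: 12−3=9 responders and 24−19=5 non-responders.

9 responders and 5 non-responders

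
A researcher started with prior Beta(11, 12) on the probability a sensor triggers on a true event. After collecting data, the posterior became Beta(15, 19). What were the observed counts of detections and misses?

A Beta(α, β) prior with s successes and f failures in binomial data gives a Beta(α+s, β+f) posterior.
So s = 15 − 11 = 4 and f = 19 − 12 = 7.

4 detections and 7 misses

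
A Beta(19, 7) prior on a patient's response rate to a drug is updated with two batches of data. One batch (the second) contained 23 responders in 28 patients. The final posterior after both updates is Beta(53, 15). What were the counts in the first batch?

Because Beta–binomial updating is additive in the counts, the combined data contributed (α_post−α_prior, β_post−β_prior) successes and failures.
Total across both batches: 53−19=34 responders, 15−7=8 non-responders.
Subtract the second batch: 34−23=11 responders and 8−5=3 non-responders.

11 responders and 3 non-responders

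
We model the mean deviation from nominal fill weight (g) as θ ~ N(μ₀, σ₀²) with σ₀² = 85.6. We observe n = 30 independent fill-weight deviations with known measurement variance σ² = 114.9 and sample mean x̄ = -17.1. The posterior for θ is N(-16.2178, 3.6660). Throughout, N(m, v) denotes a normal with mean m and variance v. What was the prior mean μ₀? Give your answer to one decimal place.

The posterior mean is a precision-weighted average: μ_n = (τ₀μ₀ + τ_data·x̄)/(τ₀+τ_data), with τ₀=1/σ₀² and τ_data=n/σ².
Here τ₀ = 1/85.6 = 0.011682 and τ_data = 30/114.9 = 0.261097, so τ_n = 0.272779.
Rearranging for μ₀: μ₀ = (μ_n·τ_n − τ_data·x̄)/τ₀ = (-16.2178·0.272779 − 0.261097·-17.1) / 0.011682 = 0.040883/0.011682 ≈ 3.5.

μ₀ = 3.5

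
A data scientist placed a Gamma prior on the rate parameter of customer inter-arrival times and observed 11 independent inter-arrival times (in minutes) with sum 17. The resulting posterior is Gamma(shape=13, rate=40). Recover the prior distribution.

Gamma–exponential conjugacy: posterior shape = α + n, posterior rate = β + Σtᵢ.
So α = 13 − 11 = 2 and β = 40 − 17 = 23.

Gamma(shape=2, rate=23)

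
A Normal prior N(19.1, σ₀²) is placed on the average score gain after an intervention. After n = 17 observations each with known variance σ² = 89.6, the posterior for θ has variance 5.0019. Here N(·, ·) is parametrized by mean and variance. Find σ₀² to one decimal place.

For the Normal–Normal model with known σ², precisions add: τ_n = τ₀ + n/σ².
So 1/σ₀² = 1/5.0019 − 17/89.6 = 0.199924 − 0.189732 = 0.010192.
Hence σ₀² = 1/0.010192 ≈ 98.1.

σ₀² = 98.1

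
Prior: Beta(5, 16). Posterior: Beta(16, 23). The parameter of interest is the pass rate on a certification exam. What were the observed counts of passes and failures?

11 passes and 7 failures

Beta is conjugate to the binomial likelihood: posterior = Beta(a+s, b+f).
Match parameters: s=16−5=11, f=23−16=7.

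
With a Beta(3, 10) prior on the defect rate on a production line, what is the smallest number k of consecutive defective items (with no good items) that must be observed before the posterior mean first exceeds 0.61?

k = 13

After k defective items and 0 good items the posterior is Beta(3+k, 10), with mean (3+k)/(3+10+k).
Set (3+k)/(13+k) > 0.61 and solve: k > (0.61·13 − 3)/(1 − 0.61) = 12.641.
The smallest integer exceeding 12.641 is 13, and checking k=13: (16)/(26) = 0.6154 > 0.61.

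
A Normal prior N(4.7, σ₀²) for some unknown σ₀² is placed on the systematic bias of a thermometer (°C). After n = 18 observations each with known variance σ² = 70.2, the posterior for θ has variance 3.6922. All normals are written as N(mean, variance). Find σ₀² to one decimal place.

Posterior precision equals prior precision plus data precision: 1/σ_n² = 1/σ₀² + n/σ².
So 1/σ₀² = 1/3.6922 − 18/70.2 = 0.270841 − 0.256410 = 0.014431.
Hence σ₀² = 1/0.014431 ≈ 69.3.

σ₀² = 69.3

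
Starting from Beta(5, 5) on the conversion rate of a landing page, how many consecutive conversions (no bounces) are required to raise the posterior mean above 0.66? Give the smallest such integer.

k = 5

After k conversions and 0 bounces the posterior is Beta(5+k, 5), with mean (5+k)/(5+5+k).
Set (5+k)/(10+k) > 0.66 and solve: k > (0.66·10 − 5)/(1 − 0.66) = 4.706.
The smallest integer exceeding 4.706 is 5, and checking k=5: (10)/(15) = 0.6667 > 0.66.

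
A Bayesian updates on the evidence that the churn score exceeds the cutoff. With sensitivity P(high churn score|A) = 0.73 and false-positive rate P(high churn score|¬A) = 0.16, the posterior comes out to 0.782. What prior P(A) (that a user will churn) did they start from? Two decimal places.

P(A) = 0.44

In odds form, posterior odds = prior odds × likelihood ratio, so prior odds = posterior odds ÷ LR.
Posterior odds = 0.782/(1−0.782) = 3.5872. LR = 0.73/0.16 = 4.5625.
Prior odds = 3.5872/4.5625 = 0.7862, so P(A) = 0.7862/(1+0.7862) ≈ 0.44.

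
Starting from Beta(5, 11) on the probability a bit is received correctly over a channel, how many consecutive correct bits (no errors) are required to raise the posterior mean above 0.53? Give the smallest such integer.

k = 8

After k correct bits and 0 errors the posterior is Beta(5+k, 11), with mean (5+k)/(5+11+k).
Set (5+k)/(16+k) > 0.53 and solve: k > (0.53·16 − 5)/(1 − 0.53) = 7.404.
The smallest integer exceeding 7.404 is 8.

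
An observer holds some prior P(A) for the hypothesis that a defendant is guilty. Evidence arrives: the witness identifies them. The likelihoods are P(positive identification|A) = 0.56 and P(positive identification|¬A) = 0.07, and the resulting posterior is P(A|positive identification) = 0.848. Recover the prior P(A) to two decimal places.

Bayes' rule in odds form gives O(A|E) = O(A)·[P(E|A)/P(E|¬A)], hence O(A) = O(A|E)/LR.
Posterior odds = 0.848/(1−0.848) = 5.5789. LR = 0.56/0.07 = 8.0000.
Prior odds = 5.5789/8.0000 = 0.6974, so P(A) = 0.6974/(1+0.6974) ≈ 0.41.

P(A) = 0.41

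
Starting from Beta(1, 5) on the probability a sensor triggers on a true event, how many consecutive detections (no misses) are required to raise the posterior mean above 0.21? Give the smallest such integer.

After k detections and 0 misses the posterior is Beta(1+k, 5), with mean (1+k)/(1+5+k).
Set (1+k)/(6+k) > 0.21 and solve: k > (0.21·6 − 1)/(1 − 0.21) = 0.329.
The smallest integer exceeding 0.329 is 1, and checking k=1: (2)/(7) = 0.2857 > 0.21.

k = 1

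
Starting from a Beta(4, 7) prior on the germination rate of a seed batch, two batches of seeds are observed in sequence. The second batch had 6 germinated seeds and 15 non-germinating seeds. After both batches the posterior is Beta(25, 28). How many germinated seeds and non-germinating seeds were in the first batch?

Because Beta–binomial updating is additive in the counts, the combined data contributed (α_post−α_prior, β_post−β_prior) successes and failures.
Total across both batches: 25−4=21 germinated seeds, 28−7=21 non-germinating seeds.
Subtract the second batch: 21−6=15 germinated seeds and 21−15=6 non-germinating seeds.

15 germinated seeds and 6 non-germinating seeds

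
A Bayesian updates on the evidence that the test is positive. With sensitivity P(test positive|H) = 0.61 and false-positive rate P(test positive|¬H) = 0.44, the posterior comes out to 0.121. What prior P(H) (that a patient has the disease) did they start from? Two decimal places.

Bayes' rule in odds form gives O(H|E) = O(H)·[P(E|H)/P(E|¬H)], hence O(H) = O(H|E)/LR.
Posterior odds = 0.121/(1−0.121) = 0.1377. LR = 0.61/0.44 = 1.3864.
Prior odds = 0.1377/1.3864 = 0.0993, so P(H) = 0.0993/(1+0.0993) ≈ 0.09.

P(H) = 0.09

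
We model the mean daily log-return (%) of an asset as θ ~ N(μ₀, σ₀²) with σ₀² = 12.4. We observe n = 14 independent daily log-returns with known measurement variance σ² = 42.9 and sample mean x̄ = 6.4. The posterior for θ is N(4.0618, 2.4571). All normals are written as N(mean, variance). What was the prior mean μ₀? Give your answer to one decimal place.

The posterior mean is a precision-weighted average: μ_n = (τ₀μ₀ + τ_data·x̄)/(τ₀+τ_data), with τ₀=1/σ₀² and τ_data=n/σ².
Here τ₀ = 1/12.4 = 0.080645 and τ_data = 14/42.9 = 0.326340, so τ_n = 0.406985.
Rearranging for μ₀: μ₀ = (μ_n·τ_n − τ_data·x̄)/τ₀ = (4.0618·0.406985 − 0.326340·6.4) / 0.080645 = -0.435484/0.080645 ≈ -5.4.

μ₀ = -5.4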